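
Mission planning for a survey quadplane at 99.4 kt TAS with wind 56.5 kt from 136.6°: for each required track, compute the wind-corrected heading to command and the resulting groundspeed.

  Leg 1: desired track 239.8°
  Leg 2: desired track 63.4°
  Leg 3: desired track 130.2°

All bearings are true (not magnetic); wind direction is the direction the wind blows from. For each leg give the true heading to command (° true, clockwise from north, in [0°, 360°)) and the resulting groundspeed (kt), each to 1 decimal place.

Leg 1: heading=206.2°, groundspeed=95.7 kt
Leg 2: heading=96.4°, groundspeed=67.1 kt
Leg 3: heading=133.8°, groundspeed=43.1 kt

Leg 1: desired track 239.8°; wind correction -33.6° → command heading 206.2°, groundspeed 95.7 kt
Leg 2: desired track 63.4°; wind correction +33.0° → command heading 96.4°, groundspeed 67.1 kt
Leg 3: desired track 130.2°; wind correction +3.6° → command heading 133.8°, groundspeed 43.1 kt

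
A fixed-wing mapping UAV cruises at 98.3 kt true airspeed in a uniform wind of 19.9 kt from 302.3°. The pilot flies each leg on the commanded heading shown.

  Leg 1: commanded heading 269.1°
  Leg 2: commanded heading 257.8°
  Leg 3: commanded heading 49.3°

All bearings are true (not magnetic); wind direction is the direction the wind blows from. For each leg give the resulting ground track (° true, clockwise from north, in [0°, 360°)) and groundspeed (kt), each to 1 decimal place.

Leg 1: heading 269.1°; drift -7.6° → track 261.5°, groundspeed 82.4 kt
Leg 2: heading 257.8°; drift -9.4° → track 248.4°, groundspeed 85.3 kt
Leg 3: heading 49.3°; drift +10.4° → track 59.7°, groundspeed 105.8 kt

Leg 1: track=261.5°, groundspeed=82.4 kt
Leg 2: track=248.4°, groundspeed=85.3 kt
Leg 3: track=59.7°, groundspeed=105.8 kt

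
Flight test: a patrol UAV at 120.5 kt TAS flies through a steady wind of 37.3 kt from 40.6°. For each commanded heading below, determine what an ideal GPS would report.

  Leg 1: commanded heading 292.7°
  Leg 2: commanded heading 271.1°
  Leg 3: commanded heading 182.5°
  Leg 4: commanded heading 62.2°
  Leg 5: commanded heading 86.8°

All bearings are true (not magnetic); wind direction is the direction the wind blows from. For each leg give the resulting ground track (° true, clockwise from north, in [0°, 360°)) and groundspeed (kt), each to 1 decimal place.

Leg 1: heading 292.7°; drift -15.1° → track 277.6°, groundspeed 136.7 kt
Leg 2: heading 271.1°; drift -11.3° → track 259.8°, groundspeed 147.1 kt
Leg 3: heading 182.5°; drift +8.7° → track 191.2°, groundspeed 151.6 kt
Leg 4: heading 62.2°; drift +9.1° → track 71.3°, groundspeed 86.9 kt
Leg 5: heading 86.8°; drift +15.9° → track 102.7°, groundspeed 98.4 kt

Leg 1: track=277.6°, groundspeed=136.7 kt
Leg 2: track=259.8°, groundspeed=147.1 kt
Leg 3: track=191.2°, groundspeed=151.6 kt
Leg 4: track=71.3°, groundspeed=86.9 kt
Leg 5: track=102.7°, groundspeed=98.4 kt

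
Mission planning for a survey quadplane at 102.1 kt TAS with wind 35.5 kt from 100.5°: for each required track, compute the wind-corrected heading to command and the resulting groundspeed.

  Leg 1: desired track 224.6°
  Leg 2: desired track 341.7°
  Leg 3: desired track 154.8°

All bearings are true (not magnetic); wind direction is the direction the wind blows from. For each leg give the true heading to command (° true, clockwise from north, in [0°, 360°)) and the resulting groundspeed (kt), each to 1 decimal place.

Leg 1: desired track 224.6°; wind correction -16.7° → command heading 207.9°, groundspeed 117.7 kt
Leg 2: desired track 341.7°; wind correction +17.7° → command heading 359.4°, groundspeed 114.3 kt
Leg 3: desired track 154.8°; wind correction -16.4° → command heading 138.4°, groundspeed 77.2 kt

Leg 1: heading=207.9°, groundspeed=117.7 kt
Leg 2: heading=359.4°, groundspeed=114.3 kt
Leg 3: heading=138.4°, groundspeed=77.2 kt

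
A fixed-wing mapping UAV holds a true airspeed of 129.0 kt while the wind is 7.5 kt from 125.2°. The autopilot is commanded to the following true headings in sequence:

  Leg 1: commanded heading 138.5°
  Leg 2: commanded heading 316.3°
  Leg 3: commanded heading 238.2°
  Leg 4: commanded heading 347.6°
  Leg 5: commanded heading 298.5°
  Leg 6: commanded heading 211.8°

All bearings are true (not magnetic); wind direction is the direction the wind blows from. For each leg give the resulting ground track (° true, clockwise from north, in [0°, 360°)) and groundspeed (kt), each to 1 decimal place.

Leg 1: track=139.3°, groundspeed=121.7 kt
Leg 2: track=315.7°, groundspeed=136.4 kt
Leg 3: track=241.2°, groundspeed=132.1 kt
Leg 4: track=345.4°, groundspeed=134.6 kt
Leg 5: track=298.9°, groundspeed=136.5 kt
Leg 6: track=215.1°, groundspeed=128.8 kt

Leg 1: heading 138.5°; drift +0.8° → track 139.3°, groundspeed 121.7 kt
Leg 2: heading 316.3°; drift -0.6° → track 315.7°, groundspeed 136.4 kt
Leg 3: heading 238.2°; drift +3.0° → track 241.2°, groundspeed 132.1 kt
Leg 4: heading 347.6°; drift -2.2° → track 345.4°, groundspeed 134.6 kt
Leg 5: heading 298.5°; drift +0.4° → track 298.9°, groundspeed 136.5 kt
Leg 6: heading 211.8°; drift +3.3° → track 215.1°, groundspeed 128.8 kt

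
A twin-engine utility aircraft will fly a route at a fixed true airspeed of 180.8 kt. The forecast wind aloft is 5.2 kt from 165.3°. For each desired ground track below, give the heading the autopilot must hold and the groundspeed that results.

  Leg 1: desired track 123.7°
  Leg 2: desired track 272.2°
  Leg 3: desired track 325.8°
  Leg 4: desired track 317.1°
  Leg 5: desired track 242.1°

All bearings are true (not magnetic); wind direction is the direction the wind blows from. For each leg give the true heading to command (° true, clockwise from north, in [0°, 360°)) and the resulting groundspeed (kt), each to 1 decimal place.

Leg 1: heading=124.8°, groundspeed=176.9 kt
Leg 2: heading=270.6°, groundspeed=182.2 kt
Leg 3: heading=325.2°, groundspeed=185.7 kt
Leg 4: heading=316.3°, groundspeed=185.4 kt
Leg 5: heading=240.5°, groundspeed=179.5 kt

Leg 1: desired track 123.7°; wind correction +1.1° → command heading 124.8°, groundspeed 176.9 kt
Leg 2: desired track 272.2°; wind correction -1.6° → command heading 270.6°, groundspeed 182.2 kt
Leg 3: desired track 325.8°; wind correction -0.6° → command heading 325.2°, groundspeed 185.7 kt
Leg 4: desired track 317.1°; wind correction -0.8° → command heading 316.3°, groundspeed 185.4 kt
Leg 5: desired track 242.1°; wind correction -1.6° → command heading 240.5°, groundspeed 179.5 kt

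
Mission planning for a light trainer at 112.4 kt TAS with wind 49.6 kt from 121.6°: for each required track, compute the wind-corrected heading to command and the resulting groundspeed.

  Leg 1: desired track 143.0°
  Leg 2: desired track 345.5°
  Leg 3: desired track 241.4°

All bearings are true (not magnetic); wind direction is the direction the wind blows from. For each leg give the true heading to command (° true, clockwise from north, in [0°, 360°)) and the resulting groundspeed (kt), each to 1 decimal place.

Leg 1: desired track 143.0°; wind correction -9.3° → command heading 133.7°, groundspeed 64.8 kt
Leg 2: desired track 345.5°; wind correction +17.8° → command heading 3.3°, groundspeed 142.7 kt
Leg 3: desired track 241.4°; wind correction -22.5° → command heading 218.9°, groundspeed 128.5 kt

Leg 1: heading=133.7°, groundspeed=64.8 kt
Leg 2: heading=3.3°, groundspeed=142.7 kt
Leg 3: heading=218.9°, groundspeed=128.5 kt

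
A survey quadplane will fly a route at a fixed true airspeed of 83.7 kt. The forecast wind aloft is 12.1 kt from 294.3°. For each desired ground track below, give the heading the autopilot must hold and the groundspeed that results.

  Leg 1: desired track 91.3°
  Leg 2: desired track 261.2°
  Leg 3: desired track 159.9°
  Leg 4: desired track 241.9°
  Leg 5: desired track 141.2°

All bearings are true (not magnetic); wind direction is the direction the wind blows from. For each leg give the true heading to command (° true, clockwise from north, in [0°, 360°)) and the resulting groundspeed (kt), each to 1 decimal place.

Leg 1: desired track 91.3°; wind correction -3.2° → command heading 88.1°, groundspeed 94.7 kt
Leg 2: desired track 261.2°; wind correction +4.5° → command heading 265.7°, groundspeed 73.3 kt
Leg 3: desired track 159.9°; wind correction +5.9° → command heading 165.8°, groundspeed 91.7 kt
Leg 4: desired track 241.9°; wind correction +6.6° → command heading 248.5°, groundspeed 75.8 kt
Leg 5: desired track 141.2°; wind correction +3.8° → command heading 145.0°, groundspeed 94.3 kt

Leg 1: heading=88.1°, groundspeed=94.7 kt
Leg 2: heading=265.7°, groundspeed=73.3 kt
Leg 3: heading=165.8°, groundspeed=91.7 kt
Leg 4: heading=248.5°, groundspeed=75.8 kt
Leg 5: heading=145.0°, groundspeed=94.3 kt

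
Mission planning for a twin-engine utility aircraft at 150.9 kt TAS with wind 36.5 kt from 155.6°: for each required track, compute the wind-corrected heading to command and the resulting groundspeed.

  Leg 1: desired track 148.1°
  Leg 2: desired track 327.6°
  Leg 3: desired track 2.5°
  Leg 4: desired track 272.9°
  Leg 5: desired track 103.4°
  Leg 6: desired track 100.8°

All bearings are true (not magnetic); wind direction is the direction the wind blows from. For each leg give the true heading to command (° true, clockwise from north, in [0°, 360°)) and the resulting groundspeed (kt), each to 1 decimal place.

Leg 1: heading=149.9°, groundspeed=114.6 kt
Leg 2: heading=325.7°, groundspeed=187.0 kt
Leg 3: heading=8.8°, groundspeed=182.5 kt
Leg 4: heading=260.5°, groundspeed=164.1 kt
Leg 5: heading=114.4°, groundspeed=125.7 kt
Leg 6: heading=112.2°, groundspeed=126.9 kt

Leg 1: desired track 148.1°; wind correction +1.8° → command heading 149.9°, groundspeed 114.6 kt
Leg 2: desired track 327.6°; wind correction -1.9° → command heading 325.7°, groundspeed 187.0 kt
Leg 3: desired track 2.5°; wind correction +6.3° → command heading 8.8°, groundspeed 182.5 kt
Leg 4: desired track 272.9°; wind correction -12.4° → command heading 260.5°, groundspeed 164.1 kt
Leg 5: desired track 103.4°; wind correction +11.0° → command heading 114.4°, groundspeed 125.7 kt
Leg 6: desired track 100.8°; wind correction +11.4° → command heading 112.2°, groundspeed 126.9 kt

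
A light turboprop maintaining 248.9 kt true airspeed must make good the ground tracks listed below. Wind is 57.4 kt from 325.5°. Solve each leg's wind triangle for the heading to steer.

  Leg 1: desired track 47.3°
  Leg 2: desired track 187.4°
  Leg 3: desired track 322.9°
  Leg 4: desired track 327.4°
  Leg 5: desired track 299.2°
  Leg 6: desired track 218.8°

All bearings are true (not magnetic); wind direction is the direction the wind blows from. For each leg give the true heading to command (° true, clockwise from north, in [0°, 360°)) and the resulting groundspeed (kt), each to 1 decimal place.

Leg 1: desired track 47.3°; wind correction -13.2° → command heading 34.1°, groundspeed 234.1 kt
Leg 2: desired track 187.4°; wind correction +8.9° → command heading 196.3°, groundspeed 288.7 kt
Leg 3: desired track 322.9°; wind correction +0.6° → command heading 323.5°, groundspeed 191.5 kt
Leg 4: desired track 327.4°; wind correction -0.4° → command heading 327.0°, groundspeed 191.5 kt
Leg 5: desired track 299.2°; wind correction +5.9° → command heading 305.1°, groundspeed 196.1 kt
Leg 6: desired track 218.8°; wind correction +12.8° → command heading 231.6°, groundspeed 259.2 kt

Leg 1: heading=34.1°, groundspeed=234.1 kt
Leg 2: heading=196.3°, groundspeed=288.7 kt
Leg 3: heading=323.5°, groundspeed=191.5 kt
Leg 4: heading=327.0°, groundspeed=191.5 kt
Leg 5: heading=305.1°, groundspeed=196.1 kt
Leg 6: heading=231.6°, groundspeed=259.2 kt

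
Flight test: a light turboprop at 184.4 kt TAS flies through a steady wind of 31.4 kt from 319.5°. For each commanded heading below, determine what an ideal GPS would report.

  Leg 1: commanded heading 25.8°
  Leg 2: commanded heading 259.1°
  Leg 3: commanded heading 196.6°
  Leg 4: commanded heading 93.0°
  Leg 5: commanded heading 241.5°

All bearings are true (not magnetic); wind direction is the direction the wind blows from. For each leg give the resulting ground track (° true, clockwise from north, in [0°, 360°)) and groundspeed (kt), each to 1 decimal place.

Leg 1: track=35.3°, groundspeed=174.2 kt
Leg 2: track=249.9°, groundspeed=171.1 kt
Leg 3: track=189.1°, groundspeed=203.2 kt
Leg 4: track=99.3°, groundspeed=207.3 kt
Leg 5: track=231.7°, groundspeed=180.5 kt

Leg 1: heading 25.8°; drift +9.5° → track 35.3°, groundspeed 174.2 kt
Leg 2: heading 259.1°; drift -9.2° → track 249.9°, groundspeed 171.1 kt
Leg 3: heading 196.6°; drift -7.5° → track 189.1°, groundspeed 203.2 kt
Leg 4: heading 93.0°; drift +6.3° → track 99.3°, groundspeed 207.3 kt
Leg 5: heading 241.5°; drift -9.8° → track 231.7°, groundspeed 180.5 kt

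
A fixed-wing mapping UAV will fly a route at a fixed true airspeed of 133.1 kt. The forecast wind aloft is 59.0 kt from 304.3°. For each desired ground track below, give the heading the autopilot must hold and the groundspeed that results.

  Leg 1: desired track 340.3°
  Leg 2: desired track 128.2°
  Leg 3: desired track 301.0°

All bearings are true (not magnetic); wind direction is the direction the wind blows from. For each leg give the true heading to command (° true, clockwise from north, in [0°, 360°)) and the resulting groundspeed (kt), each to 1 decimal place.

Leg 1: heading=325.2°, groundspeed=80.8 kt
Leg 2: heading=129.9°, groundspeed=191.9 kt
Leg 3: heading=302.5°, groundspeed=74.2 kt

Leg 1: desired track 340.3°; wind correction -15.1° → command heading 325.2°, groundspeed 80.8 kt
Leg 2: desired track 128.2°; wind correction +1.7° → command heading 129.9°, groundspeed 191.9 kt
Leg 3: desired track 301.0°; wind correction +1.5° → command heading 302.5°, groundspeed 74.2 kt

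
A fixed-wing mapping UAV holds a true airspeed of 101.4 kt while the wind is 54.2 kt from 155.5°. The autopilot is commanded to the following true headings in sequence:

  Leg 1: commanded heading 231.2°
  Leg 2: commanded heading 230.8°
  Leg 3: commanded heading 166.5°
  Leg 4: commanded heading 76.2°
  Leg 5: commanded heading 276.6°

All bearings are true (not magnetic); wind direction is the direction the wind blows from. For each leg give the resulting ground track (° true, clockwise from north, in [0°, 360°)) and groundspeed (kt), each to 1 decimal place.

Leg 1: track=262.0°, groundspeed=102.5 kt
Leg 2: track=261.7°, groundspeed=102.1 kt
Leg 3: track=178.6°, groundspeed=49.3 kt
Leg 4: track=46.0°, groundspeed=105.7 kt
Leg 5: track=296.3°, groundspeed=137.5 kt

Leg 1: heading 231.2°; drift +30.8° → track 262.0°, groundspeed 102.5 kt
Leg 2: heading 230.8°; drift +30.9° → track 261.7°, groundspeed 102.1 kt
Leg 3: heading 166.5°; drift +12.1° → track 178.6°, groundspeed 49.3 kt
Leg 4: heading 76.2°; drift -30.2° → track 46.0°, groundspeed 105.7 kt
Leg 5: heading 276.6°; drift +19.7° → track 296.3°, groundspeed 137.5 kt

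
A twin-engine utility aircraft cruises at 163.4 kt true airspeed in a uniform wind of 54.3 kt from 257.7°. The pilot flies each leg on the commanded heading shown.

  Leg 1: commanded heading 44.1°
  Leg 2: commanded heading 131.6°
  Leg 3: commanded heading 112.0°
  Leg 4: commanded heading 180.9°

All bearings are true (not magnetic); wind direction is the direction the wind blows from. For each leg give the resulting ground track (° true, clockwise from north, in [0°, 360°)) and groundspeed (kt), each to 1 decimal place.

Leg 1: heading 44.1°; drift +8.2° → track 52.3°, groundspeed 210.8 kt
Leg 2: heading 131.6°; drift -12.7° → track 118.9°, groundspeed 200.3 kt
Leg 3: heading 112.0°; drift -8.4° → track 103.6°, groundspeed 210.5 kt
Leg 4: heading 180.9°; drift -19.3° → track 161.6°, groundspeed 160.0 kt

Leg 1: track=52.3°, groundspeed=210.8 kt
Leg 2: track=118.9°, groundspeed=200.3 kt
Leg 3: track=103.6°, groundspeed=210.5 kt
Leg 4: track=161.6°, groundspeed=160.0 kt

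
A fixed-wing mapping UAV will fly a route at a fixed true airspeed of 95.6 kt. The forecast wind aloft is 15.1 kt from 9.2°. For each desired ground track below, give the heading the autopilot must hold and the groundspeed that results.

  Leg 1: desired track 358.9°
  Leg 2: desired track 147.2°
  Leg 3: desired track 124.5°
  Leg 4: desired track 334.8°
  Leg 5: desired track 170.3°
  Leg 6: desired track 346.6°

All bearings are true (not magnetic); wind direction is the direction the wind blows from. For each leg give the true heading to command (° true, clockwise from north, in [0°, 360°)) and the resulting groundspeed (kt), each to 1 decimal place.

Leg 1: desired track 358.9°; wind correction +1.6° → command heading 0.5°, groundspeed 80.7 kt
Leg 2: desired track 147.2°; wind correction -6.1° → command heading 141.1°, groundspeed 106.3 kt
Leg 3: desired track 124.5°; wind correction -8.2° → command heading 116.3°, groundspeed 101.1 kt
Leg 4: desired track 334.8°; wind correction +5.1° → command heading 339.9°, groundspeed 82.8 kt
Leg 5: desired track 170.3°; wind correction -2.9° → command heading 167.4°, groundspeed 109.8 kt
Leg 6: desired track 346.6°; wind correction +3.5° → command heading 350.1°, groundspeed 81.5 kt

Leg 1: heading=0.5°, groundspeed=80.7 kt
Leg 2: heading=141.1°, groundspeed=106.3 kt
Leg 3: heading=116.3°, groundspeed=101.1 kt
Leg 4: heading=339.9°, groundspeed=82.8 kt
Leg 5: heading=167.4°, groundspeed=109.8 kt
Leg 6: heading=350.1°, groundspeed=81.5 kt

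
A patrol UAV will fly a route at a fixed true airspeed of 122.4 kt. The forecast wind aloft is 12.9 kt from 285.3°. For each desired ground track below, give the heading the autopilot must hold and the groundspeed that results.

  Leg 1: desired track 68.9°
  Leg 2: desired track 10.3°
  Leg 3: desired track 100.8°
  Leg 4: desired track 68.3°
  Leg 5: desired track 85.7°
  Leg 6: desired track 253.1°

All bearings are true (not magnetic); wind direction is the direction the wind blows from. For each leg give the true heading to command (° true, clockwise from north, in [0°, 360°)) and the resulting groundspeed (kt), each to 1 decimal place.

Leg 1: heading=65.3°, groundspeed=132.5 kt
Leg 2: heading=4.3°, groundspeed=120.6 kt
Leg 3: heading=100.3°, groundspeed=135.3 kt
Leg 4: heading=64.7°, groundspeed=132.5 kt
Leg 5: heading=83.7°, groundspeed=134.5 kt
Leg 6: heading=256.3°, groundspeed=111.3 kt

Leg 1: desired track 68.9°; wind correction -3.6° → command heading 65.3°, groundspeed 132.5 kt
Leg 2: desired track 10.3°; wind correction -6.0° → command heading 4.3°, groundspeed 120.6 kt
Leg 3: desired track 100.8°; wind correction -0.5° → command heading 100.3°, groundspeed 135.3 kt
Leg 4: desired track 68.3°; wind correction -3.6° → command heading 64.7°, groundspeed 132.5 kt
Leg 5: desired track 85.7°; wind correction -2.0° → command heading 83.7°, groundspeed 134.5 kt
Leg 6: desired track 253.1°; wind correction +3.2° → command heading 256.3°, groundspeed 111.3 kt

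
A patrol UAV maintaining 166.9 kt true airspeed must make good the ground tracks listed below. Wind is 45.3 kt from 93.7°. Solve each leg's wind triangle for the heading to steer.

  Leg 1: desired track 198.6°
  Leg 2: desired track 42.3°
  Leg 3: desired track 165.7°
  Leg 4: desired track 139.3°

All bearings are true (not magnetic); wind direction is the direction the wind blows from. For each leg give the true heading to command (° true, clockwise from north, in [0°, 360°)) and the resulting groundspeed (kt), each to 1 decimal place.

Leg 1: heading=183.4°, groundspeed=172.7 kt
Leg 2: heading=54.5°, groundspeed=134.8 kt
Leg 3: heading=150.7°, groundspeed=147.2 kt
Leg 4: heading=128.1°, groundspeed=132.0 kt

Leg 1: desired track 198.6°; wind correction -15.2° → command heading 183.4°, groundspeed 172.7 kt
Leg 2: desired track 42.3°; wind correction +12.2° → command heading 54.5°, groundspeed 134.8 kt
Leg 3: desired track 165.7°; wind correction -15.0° → command heading 150.7°, groundspeed 147.2 kt
Leg 4: desired track 139.3°; wind correction -11.2° → command heading 128.1°, groundspeed 132.0 kt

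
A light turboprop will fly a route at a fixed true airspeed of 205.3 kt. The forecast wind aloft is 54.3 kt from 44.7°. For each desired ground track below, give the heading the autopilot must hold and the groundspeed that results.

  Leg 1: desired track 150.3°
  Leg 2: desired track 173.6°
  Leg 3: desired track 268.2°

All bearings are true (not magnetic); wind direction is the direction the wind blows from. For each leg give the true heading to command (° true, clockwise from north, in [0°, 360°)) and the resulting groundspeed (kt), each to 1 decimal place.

Leg 1: heading=135.5°, groundspeed=213.1 kt
Leg 2: heading=161.7°, groundspeed=235.0 kt
Leg 3: heading=278.7°, groundspeed=241.3 kt

Leg 1: desired track 150.3°; wind correction -14.8° → command heading 135.5°, groundspeed 213.1 kt
Leg 2: desired track 173.6°; wind correction -11.9° → command heading 161.7°, groundspeed 235.0 kt
Leg 3: desired track 268.2°; wind correction +10.5° → command heading 278.7°, groundspeed 241.3 kt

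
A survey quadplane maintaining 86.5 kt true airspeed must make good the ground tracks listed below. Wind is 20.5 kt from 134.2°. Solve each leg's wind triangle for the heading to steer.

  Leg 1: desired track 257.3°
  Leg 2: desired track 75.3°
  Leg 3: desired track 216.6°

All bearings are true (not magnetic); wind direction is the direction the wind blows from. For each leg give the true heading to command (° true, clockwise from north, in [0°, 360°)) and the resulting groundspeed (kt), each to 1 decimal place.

Leg 1: desired track 257.3°; wind correction -11.5° → command heading 245.8°, groundspeed 96.0 kt
Leg 2: desired track 75.3°; wind correction +11.7° → command heading 87.0°, groundspeed 74.1 kt
Leg 3: desired track 216.6°; wind correction -13.6° → command heading 203.0°, groundspeed 81.4 kt

Leg 1: heading=245.8°, groundspeed=96.0 kt
Leg 2: heading=87.0°, groundspeed=74.1 kt
Leg 3: heading=203.0°, groundspeed=81.4 kt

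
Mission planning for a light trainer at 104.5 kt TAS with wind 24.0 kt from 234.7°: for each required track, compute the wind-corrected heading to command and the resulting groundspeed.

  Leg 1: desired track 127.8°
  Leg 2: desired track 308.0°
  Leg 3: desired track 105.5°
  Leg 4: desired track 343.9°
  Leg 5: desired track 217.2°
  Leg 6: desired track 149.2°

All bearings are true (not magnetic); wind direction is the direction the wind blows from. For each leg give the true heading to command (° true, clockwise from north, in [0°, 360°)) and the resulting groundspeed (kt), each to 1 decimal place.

Leg 1: desired track 127.8°; wind correction +12.7° → command heading 140.5°, groundspeed 108.9 kt
Leg 2: desired track 308.0°; wind correction -12.7° → command heading 295.3°, groundspeed 95.0 kt
Leg 3: desired track 105.5°; wind correction +10.3° → command heading 115.8°, groundspeed 118.0 kt
Leg 4: desired track 343.9°; wind correction -12.5° → command heading 331.4°, groundspeed 109.9 kt
Leg 5: desired track 217.2°; wind correction +4.0° → command heading 221.2°, groundspeed 81.4 kt
Leg 6: desired track 149.2°; wind correction +13.2° → command heading 162.4°, groundspeed 99.8 kt

Leg 1: heading=140.5°, groundspeed=108.9 kt
Leg 2: heading=295.3°, groundspeed=95.0 kt
Leg 3: heading=115.8°, groundspeed=118.0 kt
Leg 4: heading=331.4°, groundspeed=109.9 kt
Leg 5: heading=221.2°, groundspeed=81.4 kt
Leg 6: heading=162.4°, groundspeed=99.8 kt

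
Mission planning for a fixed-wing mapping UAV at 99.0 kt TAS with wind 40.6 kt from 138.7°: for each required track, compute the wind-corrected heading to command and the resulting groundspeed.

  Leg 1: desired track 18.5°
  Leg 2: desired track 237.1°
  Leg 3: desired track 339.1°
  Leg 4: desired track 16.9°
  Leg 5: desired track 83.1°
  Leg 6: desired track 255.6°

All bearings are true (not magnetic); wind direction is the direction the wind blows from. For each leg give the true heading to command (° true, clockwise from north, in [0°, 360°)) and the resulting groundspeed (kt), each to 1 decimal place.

Leg 1: heading=39.3°, groundspeed=113.0 kt
Leg 2: heading=213.2°, groundspeed=96.4 kt
Leg 3: heading=347.3°, groundspeed=136.0 kt
Leg 4: heading=37.3°, groundspeed=114.2 kt
Leg 5: heading=102.9°, groundspeed=70.2 kt
Leg 6: heading=234.1°, groundspeed=110.5 kt

Leg 1: desired track 18.5°; wind correction +20.8° → command heading 39.3°, groundspeed 113.0 kt
Leg 2: desired track 237.1°; wind correction -23.9° → command heading 213.2°, groundspeed 96.4 kt
Leg 3: desired track 339.1°; wind correction +8.2° → command heading 347.3°, groundspeed 136.0 kt
Leg 4: desired track 16.9°; wind correction +20.4° → command heading 37.3°, groundspeed 114.2 kt
Leg 5: desired track 83.1°; wind correction +19.8° → command heading 102.9°, groundspeed 70.2 kt
Leg 6: desired track 255.6°; wind correction -21.5° → command heading 234.1°, groundspeed 110.5 kt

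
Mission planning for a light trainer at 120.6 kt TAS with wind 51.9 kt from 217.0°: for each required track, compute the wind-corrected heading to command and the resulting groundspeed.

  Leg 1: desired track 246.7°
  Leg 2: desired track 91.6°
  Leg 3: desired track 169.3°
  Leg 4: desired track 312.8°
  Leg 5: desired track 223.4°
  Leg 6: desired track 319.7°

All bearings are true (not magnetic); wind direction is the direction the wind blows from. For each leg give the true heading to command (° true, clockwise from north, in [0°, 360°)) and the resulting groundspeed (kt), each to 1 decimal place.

Leg 1: heading=234.4°, groundspeed=72.7 kt
Leg 2: heading=112.1°, groundspeed=143.0 kt
Leg 3: heading=187.9°, groundspeed=79.4 kt
Leg 4: heading=287.5°, groundspeed=114.2 kt
Leg 5: heading=220.7°, groundspeed=68.9 kt
Leg 6: heading=294.9°, groundspeed=120.9 kt

Leg 1: desired track 246.7°; wind correction -12.3° → command heading 234.4°, groundspeed 72.7 kt
Leg 2: desired track 91.6°; wind correction +20.5° → command heading 112.1°, groundspeed 143.0 kt
Leg 3: desired track 169.3°; wind correction +18.6° → command heading 187.9°, groundspeed 79.4 kt
Leg 4: desired track 312.8°; wind correction -25.3° → command heading 287.5°, groundspeed 114.2 kt
Leg 5: desired track 223.4°; wind correction -2.7° → command heading 220.7°, groundspeed 68.9 kt
Leg 6: desired track 319.7°; wind correction -24.8° → command heading 294.9°, groundspeed 120.9 kt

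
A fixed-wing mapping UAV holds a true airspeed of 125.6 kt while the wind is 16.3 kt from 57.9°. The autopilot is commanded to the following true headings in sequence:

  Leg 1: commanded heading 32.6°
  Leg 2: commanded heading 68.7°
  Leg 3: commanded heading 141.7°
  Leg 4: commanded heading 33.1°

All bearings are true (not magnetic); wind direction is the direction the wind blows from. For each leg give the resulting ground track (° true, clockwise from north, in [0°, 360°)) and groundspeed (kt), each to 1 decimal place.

Leg 1: track=29.0°, groundspeed=111.1 kt
Leg 2: track=70.3°, groundspeed=109.6 kt
Leg 3: track=149.2°, groundspeed=124.9 kt
Leg 4: track=29.6°, groundspeed=111.0 kt

Leg 1: heading 32.6°; drift -3.6° → track 29.0°, groundspeed 111.1 kt
Leg 2: heading 68.7°; drift +1.6° → track 70.3°, groundspeed 109.6 kt
Leg 3: heading 141.7°; drift +7.5° → track 149.2°, groundspeed 124.9 kt
Leg 4: heading 33.1°; drift -3.5° → track 29.6°, groundspeed 111.0 kt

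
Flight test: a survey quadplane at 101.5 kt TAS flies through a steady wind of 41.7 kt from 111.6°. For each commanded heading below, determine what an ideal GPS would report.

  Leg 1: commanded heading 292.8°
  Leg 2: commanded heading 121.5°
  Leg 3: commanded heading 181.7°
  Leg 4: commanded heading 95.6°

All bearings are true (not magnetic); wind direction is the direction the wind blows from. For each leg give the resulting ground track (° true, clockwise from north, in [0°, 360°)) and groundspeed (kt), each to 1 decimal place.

Leg 1: heading 292.8°; drift -0.3° → track 292.5°, groundspeed 143.2 kt
Leg 2: heading 121.5°; drift +6.8° → track 128.3°, groundspeed 60.8 kt
Leg 3: heading 181.7°; drift +24.2° → track 205.9°, groundspeed 95.7 kt
Leg 4: heading 95.6°; drift -10.6° → track 85.0°, groundspeed 62.5 kt

Leg 1: track=292.5°, groundspeed=143.2 kt
Leg 2: track=128.3°, groundspeed=60.8 kt
Leg 3: track=205.9°, groundspeed=95.7 kt
Leg 4: track=85.0°, groundspeed=62.5 kt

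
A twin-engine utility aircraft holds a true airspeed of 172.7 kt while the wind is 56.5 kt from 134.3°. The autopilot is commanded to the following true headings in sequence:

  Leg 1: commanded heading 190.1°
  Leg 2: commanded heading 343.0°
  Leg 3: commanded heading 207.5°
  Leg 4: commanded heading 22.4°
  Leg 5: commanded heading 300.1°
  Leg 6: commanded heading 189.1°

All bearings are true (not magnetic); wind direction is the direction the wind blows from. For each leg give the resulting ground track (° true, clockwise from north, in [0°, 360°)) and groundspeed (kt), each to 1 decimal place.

Leg 1: heading 190.1°; drift +18.3° → track 208.4°, groundspeed 148.5 kt
Leg 2: heading 343.0°; drift -7.0° → track 336.0°, groundspeed 223.9 kt
Leg 3: heading 207.5°; drift +19.1° → track 226.6°, groundspeed 165.5 kt
Leg 4: heading 22.4°; drift -15.1° → track 7.3°, groundspeed 200.7 kt
Leg 5: heading 300.1°; drift +3.5° → track 303.6°, groundspeed 227.9 kt
Leg 6: heading 189.1°; drift +18.2° → track 207.3°, groundspeed 147.5 kt

Leg 1: track=208.4°, groundspeed=148.5 kt
Leg 2: track=336.0°, groundspeed=223.9 kt
Leg 3: track=226.6°, groundspeed=165.5 kt
Leg 4: track=7.3°, groundspeed=200.7 kt
Leg 5: track=303.6°, groundspeed=227.9 kt
Leg 6: track=207.3°, groundspeed=147.5 kt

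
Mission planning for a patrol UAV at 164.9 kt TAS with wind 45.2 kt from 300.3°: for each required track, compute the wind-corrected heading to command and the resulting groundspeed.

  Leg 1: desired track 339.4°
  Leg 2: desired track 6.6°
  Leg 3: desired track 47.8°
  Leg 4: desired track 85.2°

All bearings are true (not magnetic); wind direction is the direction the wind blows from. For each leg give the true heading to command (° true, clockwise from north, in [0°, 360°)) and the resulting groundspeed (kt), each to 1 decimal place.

Leg 1: heading=329.4°, groundspeed=127.3 kt
Leg 2: heading=352.1°, groundspeed=141.5 kt
Leg 3: heading=32.6°, groundspeed=172.8 kt
Leg 4: heading=76.1°, groundspeed=199.8 kt

Leg 1: desired track 339.4°; wind correction -10.0° → command heading 329.4°, groundspeed 127.3 kt
Leg 2: desired track 6.6°; wind correction -14.5° → command heading 352.1°, groundspeed 141.5 kt
Leg 3: desired track 47.8°; wind correction -15.2° → command heading 32.6°, groundspeed 172.8 kt
Leg 4: desired track 85.2°; wind correction -9.1° → command heading 76.1°, groundspeed 199.8 kt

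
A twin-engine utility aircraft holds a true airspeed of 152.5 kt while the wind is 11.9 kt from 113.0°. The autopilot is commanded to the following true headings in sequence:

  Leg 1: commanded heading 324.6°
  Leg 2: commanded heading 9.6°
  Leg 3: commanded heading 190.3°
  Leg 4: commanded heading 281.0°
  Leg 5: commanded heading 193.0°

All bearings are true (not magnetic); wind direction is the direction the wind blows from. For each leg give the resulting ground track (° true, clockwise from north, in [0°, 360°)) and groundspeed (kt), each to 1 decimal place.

Leg 1: heading 324.6°; drift -2.2° → track 322.4°, groundspeed 162.8 kt
Leg 2: heading 9.6°; drift -4.3° → track 5.3°, groundspeed 155.7 kt
Leg 3: heading 190.3°; drift +4.4° → track 194.7°, groundspeed 150.3 kt
Leg 4: heading 281.0°; drift +0.9° → track 281.9°, groundspeed 164.2 kt
Leg 5: heading 193.0°; drift +4.5° → track 197.5°, groundspeed 150.9 kt

Leg 1: track=322.4°, groundspeed=162.8 kt
Leg 2: track=5.3°, groundspeed=155.7 kt
Leg 3: track=194.7°, groundspeed=150.3 kt
Leg 4: track=281.9°, groundspeed=164.2 kt
Leg 5: track=197.5°, groundspeed=150.9 kt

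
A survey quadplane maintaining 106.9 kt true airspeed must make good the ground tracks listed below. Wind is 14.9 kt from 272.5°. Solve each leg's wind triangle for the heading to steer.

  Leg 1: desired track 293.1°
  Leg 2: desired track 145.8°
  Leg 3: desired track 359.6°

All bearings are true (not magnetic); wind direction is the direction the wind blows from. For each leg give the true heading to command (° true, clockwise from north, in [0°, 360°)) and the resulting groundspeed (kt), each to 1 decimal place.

Leg 1: heading=290.3°, groundspeed=92.8 kt
Leg 2: heading=152.2°, groundspeed=115.1 kt
Leg 3: heading=351.6°, groundspeed=105.1 kt

Leg 1: desired track 293.1°; wind correction -2.8° → command heading 290.3°, groundspeed 92.8 kt
Leg 2: desired track 145.8°; wind correction +6.4° → command heading 152.2°, groundspeed 115.1 kt
Leg 3: desired track 359.6°; wind correction -8.0° → command heading 351.6°, groundspeed 105.1 kt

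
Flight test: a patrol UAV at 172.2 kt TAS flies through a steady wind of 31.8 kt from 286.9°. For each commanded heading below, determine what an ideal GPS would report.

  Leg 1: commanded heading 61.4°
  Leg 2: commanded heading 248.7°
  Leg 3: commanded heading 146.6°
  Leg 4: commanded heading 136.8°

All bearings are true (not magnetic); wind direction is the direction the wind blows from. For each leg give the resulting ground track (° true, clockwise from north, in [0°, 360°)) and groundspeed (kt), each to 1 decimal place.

Leg 1: heading 61.4°; drift +6.7° → track 68.1°, groundspeed 195.8 kt
Leg 2: heading 248.7°; drift -7.6° → track 241.1°, groundspeed 148.5 kt
Leg 3: heading 146.6°; drift -5.9° → track 140.7°, groundspeed 197.7 kt
Leg 4: heading 136.8°; drift -4.5° → track 132.3°, groundspeed 200.4 kt

Leg 1: track=68.1°, groundspeed=195.8 kt
Leg 2: track=241.1°, groundspeed=148.5 kt
Leg 3: track=140.7°, groundspeed=197.7 kt
Leg 4: track=132.3°, groundspeed=200.4 kt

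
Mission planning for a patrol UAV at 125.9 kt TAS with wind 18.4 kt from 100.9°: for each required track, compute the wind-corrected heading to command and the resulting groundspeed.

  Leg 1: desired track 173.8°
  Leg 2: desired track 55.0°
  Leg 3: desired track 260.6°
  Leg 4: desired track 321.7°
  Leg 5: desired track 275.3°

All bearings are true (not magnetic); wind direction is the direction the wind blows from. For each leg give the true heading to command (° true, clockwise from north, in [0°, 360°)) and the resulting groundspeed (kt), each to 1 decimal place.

Leg 1: desired track 173.8°; wind correction -8.0° → command heading 165.8°, groundspeed 119.3 kt
Leg 2: desired track 55.0°; wind correction +6.0° → command heading 61.0°, groundspeed 112.4 kt
Leg 3: desired track 260.6°; wind correction -2.9° → command heading 257.7°, groundspeed 143.0 kt
Leg 4: desired track 321.7°; wind correction +5.5° → command heading 327.2°, groundspeed 139.3 kt
Leg 5: desired track 275.3°; wind correction -0.8° → command heading 274.5°, groundspeed 144.2 kt

Leg 1: heading=165.8°, groundspeed=119.3 kt
Leg 2: heading=61.0°, groundspeed=112.4 kt
Leg 3: heading=257.7°, groundspeed=143.0 kt
Leg 4: heading=327.2°, groundspeed=139.3 kt
Leg 5: heading=274.5°, groundspeed=144.2 kt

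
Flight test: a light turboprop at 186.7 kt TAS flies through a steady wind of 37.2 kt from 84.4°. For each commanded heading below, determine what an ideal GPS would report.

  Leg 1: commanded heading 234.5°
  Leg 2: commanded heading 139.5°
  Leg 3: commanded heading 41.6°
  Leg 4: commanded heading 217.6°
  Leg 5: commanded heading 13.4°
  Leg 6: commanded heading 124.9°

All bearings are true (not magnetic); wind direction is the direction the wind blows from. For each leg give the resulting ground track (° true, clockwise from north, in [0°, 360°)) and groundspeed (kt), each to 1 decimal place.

Leg 1: heading 234.5°; drift +4.8° → track 239.3°, groundspeed 219.7 kt
Leg 2: heading 139.5°; drift +10.5° → track 150.0°, groundspeed 168.2 kt
Leg 3: heading 41.6°; drift -9.0° → track 32.6°, groundspeed 161.4 kt
Leg 4: heading 217.6°; drift +7.3° → track 224.9°, groundspeed 213.9 kt
Leg 5: heading 13.4°; drift -11.4° → track 2.0°, groundspeed 178.1 kt
Leg 6: heading 124.9°; drift +8.7° → track 133.6°, groundspeed 160.2 kt

Leg 1: track=239.3°, groundspeed=219.7 kt
Leg 2: track=150.0°, groundspeed=168.2 kt
Leg 3: track=32.6°, groundspeed=161.4 kt
Leg 4: track=224.9°, groundspeed=213.9 kt
Leg 5: track=2.0°, groundspeed=178.1 kt
Leg 6: track=133.6°, groundspeed=160.2 kt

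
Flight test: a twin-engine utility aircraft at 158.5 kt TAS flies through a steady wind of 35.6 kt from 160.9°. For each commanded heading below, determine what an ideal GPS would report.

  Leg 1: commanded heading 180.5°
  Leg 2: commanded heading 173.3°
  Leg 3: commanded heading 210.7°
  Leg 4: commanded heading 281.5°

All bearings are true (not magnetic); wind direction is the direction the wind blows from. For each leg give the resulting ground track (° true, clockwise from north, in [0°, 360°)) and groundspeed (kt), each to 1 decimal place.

Leg 1: track=186.0°, groundspeed=125.5 kt
Leg 2: track=176.8°, groundspeed=124.0 kt
Leg 3: track=222.0°, groundspeed=138.2 kt
Leg 4: track=291.3°, groundspeed=179.3 kt

Leg 1: heading 180.5°; drift +5.5° → track 186.0°, groundspeed 125.5 kt
Leg 2: heading 173.3°; drift +3.5° → track 176.8°, groundspeed 124.0 kt
Leg 3: heading 210.7°; drift +11.3° → track 222.0°, groundspeed 138.2 kt
Leg 4: heading 281.5°; drift +9.8° → track 291.3°, groundspeed 179.3 kt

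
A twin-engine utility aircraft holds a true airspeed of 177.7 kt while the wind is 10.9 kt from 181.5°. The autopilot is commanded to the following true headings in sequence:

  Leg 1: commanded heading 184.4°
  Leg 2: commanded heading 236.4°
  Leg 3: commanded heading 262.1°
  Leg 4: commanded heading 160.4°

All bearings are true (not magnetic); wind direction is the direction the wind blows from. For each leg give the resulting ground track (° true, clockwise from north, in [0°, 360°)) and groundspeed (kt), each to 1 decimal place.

Leg 1: heading 184.4°; drift +0.2° → track 184.6°, groundspeed 166.8 kt
Leg 2: heading 236.4°; drift +3.0° → track 239.4°, groundspeed 171.7 kt
Leg 3: heading 262.1°; drift +3.5° → track 265.6°, groundspeed 176.2 kt
Leg 4: heading 160.4°; drift -1.3° → track 159.1°, groundspeed 167.6 kt

Leg 1: track=184.6°, groundspeed=166.8 kt
Leg 2: track=239.4°, groundspeed=171.7 kt
Leg 3: track=265.6°, groundspeed=176.2 kt
Leg 4: track=159.1°, groundspeed=167.6 kt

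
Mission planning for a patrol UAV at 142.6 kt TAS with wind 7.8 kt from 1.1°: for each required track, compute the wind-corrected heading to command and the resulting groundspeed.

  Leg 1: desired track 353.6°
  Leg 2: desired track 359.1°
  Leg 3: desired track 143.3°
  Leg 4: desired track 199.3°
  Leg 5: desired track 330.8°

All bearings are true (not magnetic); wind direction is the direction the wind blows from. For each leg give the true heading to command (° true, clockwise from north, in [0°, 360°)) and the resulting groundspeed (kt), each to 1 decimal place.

Leg 1: heading=354.0°, groundspeed=134.9 kt
Leg 2: heading=359.2°, groundspeed=134.8 kt
Leg 3: heading=141.4°, groundspeed=148.7 kt
Leg 4: heading=200.3°, groundspeed=150.0 kt
Leg 5: heading=332.4°, groundspeed=135.8 kt

Leg 1: desired track 353.6°; wind correction +0.4° → command heading 354.0°, groundspeed 134.9 kt
Leg 2: desired track 359.1°; wind correction +0.1° → command heading 359.2°, groundspeed 134.8 kt
Leg 3: desired track 143.3°; wind correction -1.9° → command heading 141.4°, groundspeed 148.7 kt
Leg 4: desired track 199.3°; wind correction +1.0° → command heading 200.3°, groundspeed 150.0 kt
Leg 5: desired track 330.8°; wind correction +1.6° → command heading 332.4°, groundspeed 135.8 kt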